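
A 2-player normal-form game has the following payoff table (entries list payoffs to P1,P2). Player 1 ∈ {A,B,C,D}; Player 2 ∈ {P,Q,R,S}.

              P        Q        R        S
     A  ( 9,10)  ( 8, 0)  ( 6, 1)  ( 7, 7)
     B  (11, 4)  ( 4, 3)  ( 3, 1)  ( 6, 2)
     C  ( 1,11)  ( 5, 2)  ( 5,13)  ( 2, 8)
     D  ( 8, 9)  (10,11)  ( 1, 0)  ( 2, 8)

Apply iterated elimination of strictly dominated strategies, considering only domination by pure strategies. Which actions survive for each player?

P1 drop C (A beats it: P:9>1 Q:8>5 R:6>5 S:7>2)
P2 drop R (P beats it: A:10>1 B:4>1 D:9>0)
P2 drop S (P beats it: A:10>7 B:4>2 D:9>8)
P1→{A,B,D} P2→{P,Q}

IESDS → P1:{A,B,D} P2:{P,Q}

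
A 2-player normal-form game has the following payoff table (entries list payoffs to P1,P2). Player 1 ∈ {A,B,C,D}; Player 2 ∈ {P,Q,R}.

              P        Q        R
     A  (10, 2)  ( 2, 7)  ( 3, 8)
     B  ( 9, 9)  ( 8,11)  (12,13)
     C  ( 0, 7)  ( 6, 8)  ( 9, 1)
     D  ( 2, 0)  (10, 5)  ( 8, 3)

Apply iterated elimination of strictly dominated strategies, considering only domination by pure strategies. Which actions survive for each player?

Survivors P1:{B,D} P2:{Q,R}

P1 drop C (B beats it: P:9>0 Q:8>6 R:12>9)
P2 drop P (Q beats it: A:7>2 B:11>9 D:5>0)
P1 drop A (B beats it: Q:8>2 R:12>3)
P1→{B,D} P2→{Q,R}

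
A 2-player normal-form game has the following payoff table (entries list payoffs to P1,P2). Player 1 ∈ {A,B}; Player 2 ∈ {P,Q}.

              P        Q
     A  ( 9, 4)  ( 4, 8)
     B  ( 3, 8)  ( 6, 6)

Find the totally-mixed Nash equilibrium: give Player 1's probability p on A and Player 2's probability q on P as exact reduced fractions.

(p,q) = (1/3, 1/4)

P1 indiff ⇒ q·9+(1-q)·4 = q·3+(1-q)·6 ⇒ q(6) = (1-q)(2) ⇒ q = 1/4
P2 indiff ⇒ p·4+(1-p)·8 = p·8+(1-p)·6 ⇒ p(-4) = (1-p)(-2) ⇒ p = 1/3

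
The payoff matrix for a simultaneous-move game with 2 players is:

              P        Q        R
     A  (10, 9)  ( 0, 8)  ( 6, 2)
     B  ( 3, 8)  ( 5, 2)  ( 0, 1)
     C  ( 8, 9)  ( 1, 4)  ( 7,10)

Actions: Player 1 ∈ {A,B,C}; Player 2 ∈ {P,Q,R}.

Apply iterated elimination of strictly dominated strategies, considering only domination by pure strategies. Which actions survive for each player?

Survivors P1:{A,C} P2:{P,R}

P2 drop Q (P beats it: A:9>8 B:8>2 C:9>4)
P1 drop B (A beats it: P:10>3 R:6>0)
P1→{A,C} P2→{P,R}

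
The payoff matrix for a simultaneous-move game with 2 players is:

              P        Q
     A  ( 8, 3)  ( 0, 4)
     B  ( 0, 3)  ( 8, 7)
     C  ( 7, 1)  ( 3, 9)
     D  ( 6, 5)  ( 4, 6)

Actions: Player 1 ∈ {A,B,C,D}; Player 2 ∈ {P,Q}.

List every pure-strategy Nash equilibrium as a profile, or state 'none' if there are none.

PSNE = {(B,Q)}

(A,P): not NE [P2→Q gives 4>3]
(A,Q): not NE [P1→B gives 8>0]
(B,P): not NE [P1→A gives 8>0; P2→Q gives 7>3]
(B,Q): NE
(C,P): not NE [P1→A gives 8>7; P2→Q gives 9>1]
(C,Q): not NE [P1→B gives 8>3]
(D,P): not NE [P1→A gives 8>6; P2→Q gives 6>5]
(D,Q): not NE [P1→B gives 8>4]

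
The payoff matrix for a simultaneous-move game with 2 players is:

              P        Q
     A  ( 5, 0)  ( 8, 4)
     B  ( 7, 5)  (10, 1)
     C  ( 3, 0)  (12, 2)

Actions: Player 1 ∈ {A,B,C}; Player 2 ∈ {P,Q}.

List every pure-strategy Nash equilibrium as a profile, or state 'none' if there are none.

NE set: (B,P), (C,Q)

(A,P): not NE [P1→B gives 7>5; P2→Q gives 4>0]
(A,Q): not NE [P1→C gives 12>8]
(B,P): NE
(B,Q): not NE [P1→C gives 12>10; P2→P gives 5>1]
(C,P): not NE [P1→B gives 7>3; P2→Q gives 2>0]
(C,Q): NE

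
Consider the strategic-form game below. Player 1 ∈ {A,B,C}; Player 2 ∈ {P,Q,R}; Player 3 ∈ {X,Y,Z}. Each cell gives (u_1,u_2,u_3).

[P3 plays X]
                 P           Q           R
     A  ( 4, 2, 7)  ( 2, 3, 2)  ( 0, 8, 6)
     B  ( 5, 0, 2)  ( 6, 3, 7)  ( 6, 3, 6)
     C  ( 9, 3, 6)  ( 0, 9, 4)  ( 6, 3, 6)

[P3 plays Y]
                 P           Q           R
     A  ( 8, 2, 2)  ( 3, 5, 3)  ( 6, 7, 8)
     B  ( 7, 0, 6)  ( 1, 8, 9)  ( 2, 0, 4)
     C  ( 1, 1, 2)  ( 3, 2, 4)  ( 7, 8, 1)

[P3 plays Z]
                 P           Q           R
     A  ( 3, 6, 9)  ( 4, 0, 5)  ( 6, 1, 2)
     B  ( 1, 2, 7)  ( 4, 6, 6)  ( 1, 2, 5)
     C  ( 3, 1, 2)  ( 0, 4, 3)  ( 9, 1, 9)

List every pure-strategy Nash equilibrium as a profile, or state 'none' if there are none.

(A,P,X): not NE [P1→C gives 9>4; P2→R gives 8>2; P3→Z gives 9>7]
(A,P,Y): not NE [P2→R gives 7>2; P3→Z gives 9>2]
(A,P,Z): NE
(A,Q,X): not NE [P1→B gives 6>2; P2→R gives 8>3; P3→Z gives 5>2]
(A,Q,Y): not NE [P2→R gives 7>5; P3→Z gives 5>3]
(A,Q,Z): not NE [P2→P gives 6>0]
(A,R,X): not NE [P1→C gives 6>0; P3→Y gives 8>6]
(A,R,Y): not NE [P1→C gives 7>6]
(A,R,Z): not NE [P1→C gives 9>6; P2→P gives 6>1; P3→Y gives 8>2]
(B,P,X): not NE [P1→C gives 9>5; P2→R gives 3>0; P3→Z gives 7>2]
(B,P,Y): not NE [P1→A gives 8>7; P2→Q gives 8>0; P3→Z gives 7>6]
(B,P,Z): not NE [P1→C gives 3>1; P2→Q gives 6>2]
(B,Q,X): not NE [P3→Y gives 9>7]
(B,Q,Y): not NE [P1→C gives 3>1]
(B,Q,Z): not NE [P3→Y gives 9>6]
(B,R,X): NE
(B,R,Y): not NE [P1→C gives 7>2; P2→Q gives 8>0; P3→X gives 6>4]
(B,R,Z): not NE [P1→C gives 9>1; P2→Q gives 6>2; P3→X gives 6>5]
(C,P,X): not NE [P2→Q gives 9>3]
(C,P,Y): not NE [P1→A gives 8>1; P2→R gives 8>1; P3→X gives 6>2]
(C,P,Z): not NE [P2→Q gives 4>1; P3→X gives 6>2]
(C,Q,X): not NE [P1→B gives 6>0]
(C,Q,Y): not NE [P2→R gives 8>2]
(C,Q,Z): not NE [P1→B gives 4>0; P3→Y gives 4>3]
(C,R,X): not NE [P2→Q gives 9>3; P3→Z gives 9>6]
(C,R,Y): not NE [P3→Z gives 9>1]
(C,R,Z): not NE [P2→Q gives 4>1]

PSNE = {(A,P,Z), (B,R,X)}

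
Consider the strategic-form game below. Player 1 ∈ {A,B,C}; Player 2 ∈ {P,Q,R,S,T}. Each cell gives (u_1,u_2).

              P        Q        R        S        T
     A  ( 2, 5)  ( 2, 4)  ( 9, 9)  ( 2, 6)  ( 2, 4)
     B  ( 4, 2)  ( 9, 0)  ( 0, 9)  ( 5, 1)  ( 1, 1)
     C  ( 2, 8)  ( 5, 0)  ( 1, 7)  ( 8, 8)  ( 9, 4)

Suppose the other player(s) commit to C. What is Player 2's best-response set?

BR_2 = {P,S}

u_2(P vs C) = 8
u_2(Q vs C) = 0
u_2(R vs C) = 7
u_2(S vs C) = 8
u_2(T vs C) = 4
max payoff 8 at {P,S}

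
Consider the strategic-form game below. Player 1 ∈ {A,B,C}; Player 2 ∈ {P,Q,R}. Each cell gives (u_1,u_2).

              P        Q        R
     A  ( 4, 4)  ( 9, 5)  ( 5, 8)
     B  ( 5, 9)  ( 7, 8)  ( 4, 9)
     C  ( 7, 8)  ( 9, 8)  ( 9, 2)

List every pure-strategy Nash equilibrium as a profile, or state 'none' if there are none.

Nash profiles: (C,P), (C,Q)

(A,P): not NE [P1→C gives 7>4; P2→R gives 8>4]
(A,Q): not NE [P2→R gives 8>5]
(A,R): not NE [P1→C gives 9>5]
(B,P): not NE [P1→C gives 7>5]
(B,Q): not NE [P1→C gives 9>7; P2→R gives 9>8]
(B,R): not NE [P1→C gives 9>4]
(C,P): NE
(C,Q): NE
(C,R): not NE [P2→Q gives 8>2]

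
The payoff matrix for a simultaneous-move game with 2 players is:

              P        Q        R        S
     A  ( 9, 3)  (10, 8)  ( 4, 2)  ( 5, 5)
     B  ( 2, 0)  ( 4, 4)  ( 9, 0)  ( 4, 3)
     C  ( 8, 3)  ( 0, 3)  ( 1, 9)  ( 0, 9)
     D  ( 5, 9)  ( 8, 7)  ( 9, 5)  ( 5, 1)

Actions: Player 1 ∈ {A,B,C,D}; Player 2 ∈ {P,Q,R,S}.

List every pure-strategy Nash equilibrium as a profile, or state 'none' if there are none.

PSNE = {(A,Q)}

(A,P): not NE [P2→Q gives 8>3]
(A,Q): NE
(A,R): not NE [P1→D gives 9>4; P2→Q gives 8>2]
(A,S): not NE [P2→Q gives 8>5]
(B,P): not NE [P1→A gives 9>2; P2→Q gives 4>0]
(B,Q): not NE [P1→A gives 10>4]
(B,R): not NE [P2→Q gives 4>0]
(B,S): not NE [P1→D gives 5>4; P2→Q gives 4>3]
(C,P): not NE [P1→A gives 9>8; P2→S gives 9>3]
(C,Q): not NE [P1→A gives 10>0; P2→S gives 9>3]
(C,R): not NE [P1→D gives 9>1]
(C,S): not NE [P1→D gives 5>0]
(D,P): not NE [P1→A gives 9>5]
(D,Q): not NE [P1→A gives 10>8; P2→P gives 9>7]
(D,R): not NE [P2→P gives 9>5]
(D,S): not NE [P2→P gives 9>1]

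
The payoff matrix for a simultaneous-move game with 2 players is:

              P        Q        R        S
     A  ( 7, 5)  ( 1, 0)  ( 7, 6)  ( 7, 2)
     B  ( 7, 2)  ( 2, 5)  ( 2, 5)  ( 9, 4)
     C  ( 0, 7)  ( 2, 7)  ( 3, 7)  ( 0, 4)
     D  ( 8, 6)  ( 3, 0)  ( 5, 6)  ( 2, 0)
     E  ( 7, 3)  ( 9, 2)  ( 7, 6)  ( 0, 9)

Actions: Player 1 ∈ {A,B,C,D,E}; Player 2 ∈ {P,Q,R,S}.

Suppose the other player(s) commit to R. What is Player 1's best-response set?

BR_1 = {A,E}

u_1(A vs R) = 7
u_1(B vs R) = 2
u_1(C vs R) = 3
u_1(D vs R) = 5
u_1(E vs R) = 7
max payoff 7 at {A,E}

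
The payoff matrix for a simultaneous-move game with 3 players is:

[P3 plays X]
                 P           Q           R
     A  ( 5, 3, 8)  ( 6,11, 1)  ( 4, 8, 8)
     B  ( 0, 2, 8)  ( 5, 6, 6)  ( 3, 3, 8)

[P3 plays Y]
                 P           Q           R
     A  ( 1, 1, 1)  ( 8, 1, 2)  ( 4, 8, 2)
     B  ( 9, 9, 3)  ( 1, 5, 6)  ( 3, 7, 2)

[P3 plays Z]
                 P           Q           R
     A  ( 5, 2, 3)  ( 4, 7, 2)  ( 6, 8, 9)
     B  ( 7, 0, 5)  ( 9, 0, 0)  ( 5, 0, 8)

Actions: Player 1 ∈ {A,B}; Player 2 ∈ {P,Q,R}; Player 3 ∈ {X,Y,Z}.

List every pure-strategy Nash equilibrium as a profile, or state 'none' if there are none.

(A,P,X): not NE [P2→Q gives 11>3]
(A,P,Y): not NE [P1→B gives 9>1; P2→R gives 8>1; P3→X gives 8>1]
(A,P,Z): not NE [P1→B gives 7>5; P2→R gives 8>2; P3→X gives 8>3]
(A,Q,X): not NE [P3→Z gives 2>1]
(A,Q,Y): not NE [P2→R gives 8>1]
(A,Q,Z): not NE [P1→B gives 9>4; P2→R gives 8>7]
(A,R,X): not NE [P2→Q gives 11>8; P3→Z gives 9>8]
(A,R,Y): not NE [P3→Z gives 9>2]
(A,R,Z): NE
(B,P,X): not NE [P1→A gives 5>0; P2→Q gives 6>2]
(B,P,Y): not NE [P3→X gives 8>3]
(B,P,Z): not NE [P3→X gives 8>5]
(B,Q,X): not NE [P1→A gives 6>5]
(B,Q,Y): not NE [P1→A gives 8>1; P2→P gives 9>5]
(B,Q,Z): not NE [P3→Y gives 6>0]
(B,R,X): not NE [P1→A gives 4>3; P2→Q gives 6>3]
(B,R,Y): not NE [P1→A gives 4>3; P2→P gives 9>7; P3→Z gives 8>2]
(B,R,Z): not NE [P1→A gives 6>5]

Nash profiles: (A,R,Z)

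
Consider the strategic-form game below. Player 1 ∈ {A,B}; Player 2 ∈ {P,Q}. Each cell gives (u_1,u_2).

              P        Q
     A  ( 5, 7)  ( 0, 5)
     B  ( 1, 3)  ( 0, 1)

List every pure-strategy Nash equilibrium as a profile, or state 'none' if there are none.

(A,P): NE
(A,Q): not NE [P2→P gives 7>5]
(B,P): not NE [P1→A gives 5>1]
(B,Q): not NE [P2→P gives 3>1]

NE set: (A,P)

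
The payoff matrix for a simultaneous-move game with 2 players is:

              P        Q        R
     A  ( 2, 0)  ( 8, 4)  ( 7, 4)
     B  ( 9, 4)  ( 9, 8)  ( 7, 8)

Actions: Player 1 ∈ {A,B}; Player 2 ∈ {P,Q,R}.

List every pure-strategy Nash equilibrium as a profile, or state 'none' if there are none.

(A,P): not NE [P1→B gives 9>2; P2→R gives 4>0]
(A,Q): not NE [P1→B gives 9>8]
(A,R): NE
(B,P): not NE [P2→R gives 8>4]
(B,Q): NE
(B,R): NE

Nash profiles: (A,R), (B,Q), (B,R)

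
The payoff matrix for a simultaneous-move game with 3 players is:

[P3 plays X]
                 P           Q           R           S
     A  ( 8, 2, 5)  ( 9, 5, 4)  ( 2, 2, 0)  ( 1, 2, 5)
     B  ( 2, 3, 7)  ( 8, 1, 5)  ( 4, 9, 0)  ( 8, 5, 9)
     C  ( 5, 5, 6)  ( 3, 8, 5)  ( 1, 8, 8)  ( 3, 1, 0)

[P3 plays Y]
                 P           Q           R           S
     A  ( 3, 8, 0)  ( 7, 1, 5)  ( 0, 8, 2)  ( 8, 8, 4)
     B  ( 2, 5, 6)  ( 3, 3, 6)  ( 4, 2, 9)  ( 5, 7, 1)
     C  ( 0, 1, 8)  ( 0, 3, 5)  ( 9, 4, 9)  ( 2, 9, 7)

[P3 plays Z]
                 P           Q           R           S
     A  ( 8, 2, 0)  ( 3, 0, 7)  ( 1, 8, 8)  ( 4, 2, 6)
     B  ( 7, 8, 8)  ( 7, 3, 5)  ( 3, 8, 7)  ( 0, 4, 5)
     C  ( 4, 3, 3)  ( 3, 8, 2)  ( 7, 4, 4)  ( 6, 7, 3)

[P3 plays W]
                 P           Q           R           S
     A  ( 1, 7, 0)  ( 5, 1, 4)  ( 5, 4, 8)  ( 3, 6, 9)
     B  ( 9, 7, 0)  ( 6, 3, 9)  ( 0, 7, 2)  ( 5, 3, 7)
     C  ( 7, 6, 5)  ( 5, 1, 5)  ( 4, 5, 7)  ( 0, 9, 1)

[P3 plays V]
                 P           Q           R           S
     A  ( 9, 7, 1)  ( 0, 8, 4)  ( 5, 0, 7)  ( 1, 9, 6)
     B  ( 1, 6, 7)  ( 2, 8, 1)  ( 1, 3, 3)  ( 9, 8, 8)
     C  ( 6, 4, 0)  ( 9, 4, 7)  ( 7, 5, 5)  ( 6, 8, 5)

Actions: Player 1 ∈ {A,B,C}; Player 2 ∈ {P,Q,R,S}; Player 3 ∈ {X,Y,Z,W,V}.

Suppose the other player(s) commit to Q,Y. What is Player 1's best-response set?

BR_1 = {A}

u_1(A vs Q,Y) = 7
u_1(B vs Q,Y) = 3
u_1(C vs Q,Y) = 0
max payoff 7 at {A}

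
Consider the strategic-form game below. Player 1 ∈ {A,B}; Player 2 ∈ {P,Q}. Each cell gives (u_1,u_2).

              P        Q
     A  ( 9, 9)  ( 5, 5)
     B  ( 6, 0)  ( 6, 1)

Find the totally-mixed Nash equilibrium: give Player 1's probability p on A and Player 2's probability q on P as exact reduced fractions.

P1 indiff ⇒ q·9+(1-q)·5 = q·6+(1-q)·6 ⇒ q(3) = (1-q)(1) ⇒ q = 1/4
P2 indiff ⇒ p·9+(1-p)·0 = p·5+(1-p)·1 ⇒ p(4) = (1-p)(1) ⇒ p = 1/5

(p,q) = (1/5, 1/4)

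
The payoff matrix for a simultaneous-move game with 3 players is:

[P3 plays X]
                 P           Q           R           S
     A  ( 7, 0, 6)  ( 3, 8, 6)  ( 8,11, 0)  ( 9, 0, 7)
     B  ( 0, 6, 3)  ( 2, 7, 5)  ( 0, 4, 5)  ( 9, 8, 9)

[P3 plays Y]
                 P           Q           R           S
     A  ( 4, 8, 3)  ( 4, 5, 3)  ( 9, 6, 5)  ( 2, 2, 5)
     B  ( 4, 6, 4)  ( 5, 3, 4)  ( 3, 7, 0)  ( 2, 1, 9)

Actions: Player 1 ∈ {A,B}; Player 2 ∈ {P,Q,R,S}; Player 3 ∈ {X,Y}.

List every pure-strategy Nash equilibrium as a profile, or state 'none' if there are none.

PSNE = {(B,S,X)}

(A,P,X): not NE [P2→R gives 11>0]
(A,P,Y): not NE [P3→X gives 6>3]
(A,Q,X): not NE [P2→R gives 11>8]
(A,Q,Y): not NE [P1→B gives 5>4; P2→P gives 8>5; P3→X gives 6>3]
(A,R,X): not NE [P3→Y gives 5>0]
(A,R,Y): not NE [P2→P gives 8>6]
(A,S,X): not NE [P2→R gives 11>0]
(A,S,Y): not NE [P2→P gives 8>2; P3→X gives 7>5]
(B,P,X): not NE [P1→A gives 7>0; P2→S gives 8>6; P3→Y gives 4>3]
(B,P,Y): not NE [P2→R gives 7>6]
(B,Q,X): not NE [P1→A gives 3>2; P2→S gives 8>7]
(B,Q,Y): not NE [P2→R gives 7>3; P3→X gives 5>4]
(B,R,X): not NE [P1→A gives 8>0; P2→S gives 8>4]
(B,R,Y): not NE [P1→A gives 9>3; P3→X gives 5>0]
(B,S,X): NE
(B,S,Y): not NE [P2→R gives 7>1]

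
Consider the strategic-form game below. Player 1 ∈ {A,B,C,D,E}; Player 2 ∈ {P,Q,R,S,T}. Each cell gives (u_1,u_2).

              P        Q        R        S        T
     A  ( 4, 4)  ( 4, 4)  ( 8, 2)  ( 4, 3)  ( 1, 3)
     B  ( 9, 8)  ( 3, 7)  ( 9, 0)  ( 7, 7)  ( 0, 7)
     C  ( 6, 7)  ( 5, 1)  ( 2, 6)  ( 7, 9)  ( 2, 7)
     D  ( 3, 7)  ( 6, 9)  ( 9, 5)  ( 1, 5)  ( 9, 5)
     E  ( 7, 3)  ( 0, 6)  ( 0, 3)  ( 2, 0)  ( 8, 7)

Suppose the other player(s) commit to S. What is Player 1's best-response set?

BR_1 = {B,C}

u_1(A vs S) = 4
u_1(B vs S) = 7
u_1(C vs S) = 7
u_1(D vs S) = 1
u_1(E vs S) = 2
max payoff 7 at {B,C}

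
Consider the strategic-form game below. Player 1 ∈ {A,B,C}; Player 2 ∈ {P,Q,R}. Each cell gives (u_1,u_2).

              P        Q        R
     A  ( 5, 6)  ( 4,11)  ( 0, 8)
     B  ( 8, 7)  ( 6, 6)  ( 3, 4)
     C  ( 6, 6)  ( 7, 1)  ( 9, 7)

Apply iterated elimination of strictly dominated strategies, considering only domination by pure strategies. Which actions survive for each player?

IESDS → P1:{B,C} P2:{P,R}

P1 drop A (B beats it: P:8>5 Q:6>4 R:3>0)
P2 drop Q (P beats it: B:7>6 C:6>1)
P1→{B,C} P2→{P,R}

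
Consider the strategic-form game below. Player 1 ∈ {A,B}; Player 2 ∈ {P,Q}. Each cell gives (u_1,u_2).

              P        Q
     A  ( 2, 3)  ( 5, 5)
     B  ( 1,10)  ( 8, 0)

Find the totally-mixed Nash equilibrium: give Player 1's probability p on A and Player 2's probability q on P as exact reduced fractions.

P1 indiff ⇒ q·2+(1-q)·5 = q·1+(1-q)·8 ⇒ q(1) = (1-q)(3) ⇒ q = 3/4
P2 indiff ⇒ p·3+(1-p)·10 = p·5+(1-p)·0 ⇒ p(-2) = (1-p)(-10) ⇒ p = 5/6

P1 mixes 5/6 on A; P2 mixes 3/4 on P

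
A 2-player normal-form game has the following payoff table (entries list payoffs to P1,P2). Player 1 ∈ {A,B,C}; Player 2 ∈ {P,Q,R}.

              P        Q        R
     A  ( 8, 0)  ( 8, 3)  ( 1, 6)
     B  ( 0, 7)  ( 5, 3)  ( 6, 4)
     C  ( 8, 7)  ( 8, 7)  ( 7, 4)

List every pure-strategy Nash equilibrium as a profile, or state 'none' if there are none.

(A,P): not NE [P2→R gives 6>0]
(A,Q): not NE [P2→R gives 6>3]
(A,R): not NE [P1→C gives 7>1]
(B,P): not NE [P1→C gives 8>0]
(B,Q): not NE [P1→C gives 8>5; P2→P gives 7>3]
(B,R): not NE [P1→C gives 7>6; P2→P gives 7>4]
(C,P): NE
(C,Q): NE
(C,R): not NE [P2→Q gives 7>4]

PSNE = {(C,P), (C,Q)}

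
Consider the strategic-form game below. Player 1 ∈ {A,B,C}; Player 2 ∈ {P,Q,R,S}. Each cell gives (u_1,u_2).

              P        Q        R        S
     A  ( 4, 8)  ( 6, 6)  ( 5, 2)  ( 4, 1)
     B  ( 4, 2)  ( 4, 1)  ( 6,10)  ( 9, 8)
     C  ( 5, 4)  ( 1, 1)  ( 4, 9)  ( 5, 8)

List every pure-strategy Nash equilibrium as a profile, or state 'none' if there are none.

(A,P): not NE [P1→C gives 5>4]
(A,Q): not NE [P2→P gives 8>6]
(A,R): not NE [P1→B gives 6>5; P2→P gives 8>2]
(A,S): not NE [P1→B gives 9>4; P2→P gives 8>1]
(B,P): not NE [P1→C gives 5>4; P2→R gives 10>2]
(B,Q): not NE [P1→A gives 6>4; P2→R gives 10>1]
(B,R): NE
(B,S): not NE [P2→R gives 10>8]
(C,P): not NE [P2→R gives 9>4]
(C,Q): not NE [P1→A gives 6>1; P2→R gives 9>1]
(C,R): not NE [P1→B gives 6>4]
(C,S): not NE [P1→B gives 9>5; P2→R gives 9>8]

PSNE = {(B,R)}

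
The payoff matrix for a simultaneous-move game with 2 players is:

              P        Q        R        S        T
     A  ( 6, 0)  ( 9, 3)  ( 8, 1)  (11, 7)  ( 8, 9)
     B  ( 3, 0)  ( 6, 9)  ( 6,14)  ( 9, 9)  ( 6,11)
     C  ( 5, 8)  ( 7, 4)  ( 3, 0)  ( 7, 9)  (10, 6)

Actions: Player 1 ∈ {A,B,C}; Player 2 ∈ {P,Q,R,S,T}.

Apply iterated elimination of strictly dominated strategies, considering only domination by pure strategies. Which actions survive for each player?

Remaining: P1:{A,C} P2:{S,T}

P1 drop B (A beats it: P:6>3 Q:9>6 R:8>6 S:11>9 T:8>6)
P2 drop P (S beats it: A:7>0 C:9>8)
P2 drop Q (S beats it: A:7>3 C:9>4)
P2 drop R (S beats it: A:7>1 C:9>0)
P1→{A,C} P2→{S,T}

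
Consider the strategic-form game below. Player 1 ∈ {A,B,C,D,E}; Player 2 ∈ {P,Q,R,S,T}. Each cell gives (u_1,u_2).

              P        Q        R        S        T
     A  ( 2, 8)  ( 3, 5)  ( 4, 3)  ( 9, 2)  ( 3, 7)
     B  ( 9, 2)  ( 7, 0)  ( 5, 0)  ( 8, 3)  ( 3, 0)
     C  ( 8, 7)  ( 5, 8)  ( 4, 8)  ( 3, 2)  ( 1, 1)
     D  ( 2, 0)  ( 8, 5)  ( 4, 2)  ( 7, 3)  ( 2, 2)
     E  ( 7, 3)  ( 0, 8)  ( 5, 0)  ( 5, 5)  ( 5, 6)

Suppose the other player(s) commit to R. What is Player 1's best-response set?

u_1(A vs R) = 4
u_1(B vs R) = 5
u_1(C vs R) = 4
u_1(D vs R) = 4
u_1(E vs R) = 5
max payoff 5 at {B,E}

argmax u_1 = {B,E}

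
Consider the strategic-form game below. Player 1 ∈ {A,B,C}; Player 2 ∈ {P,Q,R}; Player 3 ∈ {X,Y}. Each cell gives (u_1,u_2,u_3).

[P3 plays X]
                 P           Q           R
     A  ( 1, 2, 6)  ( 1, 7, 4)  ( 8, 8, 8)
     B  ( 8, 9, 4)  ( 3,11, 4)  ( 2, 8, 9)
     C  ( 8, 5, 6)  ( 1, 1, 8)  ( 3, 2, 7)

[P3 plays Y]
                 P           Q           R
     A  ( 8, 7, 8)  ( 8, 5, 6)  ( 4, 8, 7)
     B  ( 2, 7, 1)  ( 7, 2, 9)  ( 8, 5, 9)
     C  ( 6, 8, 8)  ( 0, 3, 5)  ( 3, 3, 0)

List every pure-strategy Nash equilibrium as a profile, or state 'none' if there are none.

NE set: (A,R,X)

(A,P,X): not NE [P1→C gives 8>1; P2→R gives 8>2; P3→Y gives 8>6]
(A,P,Y): not NE [P2→R gives 8>7]
(A,Q,X): not NE [P1→B gives 3>1; P2→R gives 8>7; P3→Y gives 6>4]
(A,Q,Y): not NE [P2→R gives 8>5]
(A,R,X): NE
(A,R,Y): not NE [P1→B gives 8>4; P3→X gives 8>7]
(B,P,X): not NE [P2→Q gives 11>9]
(B,P,Y): not NE [P1→A gives 8>2; P3→X gives 4>1]
(B,Q,X): not NE [P3→Y gives 9>4]
(B,Q,Y): not NE [P1→A gives 8>7; P2→P gives 7>2]
(B,R,X): not NE [P1→A gives 8>2; P2→Q gives 11>8]
(B,R,Y): not NE [P2→P gives 7>5]
(C,P,X): not NE [P3→Y gives 8>6]
(C,P,Y): not NE [P1→A gives 8>6]
(C,Q,X): not NE [P1→B gives 3>1; P2→P gives 5>1]
(C,Q,Y): not NE [P1→A gives 8>0; P2→P gives 8>3; P3→X gives 8>5]
(C,R,X): not NE [P1→A gives 8>3; P2→P gives 5>2]
(C,R,Y): not NE [P1→B gives 8>3; P2→P gives 8>3; P3→X gives 7>0]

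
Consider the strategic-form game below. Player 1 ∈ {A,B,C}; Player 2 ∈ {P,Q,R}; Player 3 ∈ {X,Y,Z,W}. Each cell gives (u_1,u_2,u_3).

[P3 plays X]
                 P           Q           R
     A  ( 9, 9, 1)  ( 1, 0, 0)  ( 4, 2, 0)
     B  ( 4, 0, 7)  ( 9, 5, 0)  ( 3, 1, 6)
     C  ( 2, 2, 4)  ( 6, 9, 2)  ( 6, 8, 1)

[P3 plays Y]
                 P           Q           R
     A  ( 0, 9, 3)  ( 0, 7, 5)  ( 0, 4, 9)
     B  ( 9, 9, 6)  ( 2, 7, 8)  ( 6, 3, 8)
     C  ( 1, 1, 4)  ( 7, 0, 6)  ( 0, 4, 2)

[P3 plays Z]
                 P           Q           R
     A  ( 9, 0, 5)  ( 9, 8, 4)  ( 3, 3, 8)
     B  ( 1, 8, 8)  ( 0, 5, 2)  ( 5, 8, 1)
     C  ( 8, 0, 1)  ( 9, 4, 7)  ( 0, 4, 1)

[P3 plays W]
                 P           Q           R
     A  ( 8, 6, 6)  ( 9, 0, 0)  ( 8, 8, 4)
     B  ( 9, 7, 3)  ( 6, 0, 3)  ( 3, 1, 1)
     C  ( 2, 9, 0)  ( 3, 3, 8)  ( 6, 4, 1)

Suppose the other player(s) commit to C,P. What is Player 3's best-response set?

u_3(X vs C,P) = 4
u_3(Y vs C,P) = 4
u_3(Z vs C,P) = 1
u_3(W vs C,P) = 0
max payoff 4 at {X,Y}

argmax u_3 = {X,Y}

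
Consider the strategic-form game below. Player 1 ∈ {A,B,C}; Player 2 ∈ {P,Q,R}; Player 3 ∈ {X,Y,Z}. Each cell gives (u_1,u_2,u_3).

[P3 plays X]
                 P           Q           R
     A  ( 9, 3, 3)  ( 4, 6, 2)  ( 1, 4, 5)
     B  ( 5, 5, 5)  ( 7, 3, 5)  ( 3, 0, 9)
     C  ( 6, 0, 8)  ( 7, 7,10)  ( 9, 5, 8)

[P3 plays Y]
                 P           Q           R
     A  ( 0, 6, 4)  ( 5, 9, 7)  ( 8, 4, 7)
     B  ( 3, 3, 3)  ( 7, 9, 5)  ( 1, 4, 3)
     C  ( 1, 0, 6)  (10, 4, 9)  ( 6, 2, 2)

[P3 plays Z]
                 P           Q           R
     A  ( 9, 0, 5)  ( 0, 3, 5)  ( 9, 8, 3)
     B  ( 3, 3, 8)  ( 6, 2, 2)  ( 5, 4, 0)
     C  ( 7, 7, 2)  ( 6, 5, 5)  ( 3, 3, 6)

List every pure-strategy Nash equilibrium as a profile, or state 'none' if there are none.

Nash profiles: (C,Q,X)

(A,P,X): not NE [P2→Q gives 6>3; P3→Z gives 5>3]
(A,P,Y): not NE [P1→B gives 3>0; P2→Q gives 9>6; P3→Z gives 5>4]
(A,P,Z): not NE [P2→R gives 8>0]
(A,Q,X): not NE [P1→C gives 7>4; P3→Y gives 7>2]
(A,Q,Y): not NE [P1→C gives 10>5]
(A,Q,Z): not NE [P1→C gives 6>0; P2→R gives 8>3; P3→Y gives 7>5]
(A,R,X): not NE [P1→C gives 9>1; P2→Q gives 6>4; P3→Y gives 7>5]
(A,R,Y): not NE [P2→Q gives 9>4]
(A,R,Z): not NE [P3→Y gives 7>3]
(B,P,X): not NE [P1→A gives 9>5; P3→Z gives 8>5]
(B,P,Y): not NE [P2→Q gives 9>3; P3→Z gives 8>3]
(B,P,Z): not NE [P1→A gives 9>3; P2→R gives 4>3]
(B,Q,X): not NE [P2→P gives 5>3]
(B,Q,Y): not NE [P1→C gives 10>7]
(B,Q,Z): not NE [P2→R gives 4>2; P3→Y gives 5>2]
(B,R,X): not NE [P1→C gives 9>3; P2→P gives 5>0]
(B,R,Y): not NE [P1→A gives 8>1; P2→Q gives 9>4; P3→X gives 9>3]
(B,R,Z): not NE [P1→A gives 9>5; P3→X gives 9>0]
(C,P,X): not NE [P1→A gives 9>6; P2→Q gives 7>0]
(C,P,Y): not NE [P1→B gives 3>1; P2→Q gives 4>0; P3→X gives 8>6]
(C,P,Z): not NE [P1→A gives 9>7; P3→X gives 8>2]
(C,Q,X): NE
(C,Q,Y): not NE [P3→X gives 10>9]
(C,Q,Z): not NE [P2→P gives 7>5; P3→X gives 10>5]
(C,R,X): not NE [P2→Q gives 7>5]
(C,R,Y): not NE [P1→A gives 8>6; P2→Q gives 4>2; P3→X gives 8>2]
(C,R,Z): not NE [P1→A gives 9>3; P2→P gives 7>3; P3→X gives 8>6]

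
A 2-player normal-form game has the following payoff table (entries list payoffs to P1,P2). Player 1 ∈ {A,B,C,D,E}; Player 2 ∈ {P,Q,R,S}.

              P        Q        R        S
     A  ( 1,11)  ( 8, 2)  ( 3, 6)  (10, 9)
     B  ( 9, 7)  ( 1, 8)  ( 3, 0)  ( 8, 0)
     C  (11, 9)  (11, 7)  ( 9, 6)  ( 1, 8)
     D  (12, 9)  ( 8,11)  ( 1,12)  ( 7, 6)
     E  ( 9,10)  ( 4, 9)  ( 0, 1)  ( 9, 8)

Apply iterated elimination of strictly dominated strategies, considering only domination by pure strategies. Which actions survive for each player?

IESDS → P1:{C,D} P2:{P,Q,R}

P2 drop S (P beats it: A:11>9 B:7>0 C:9>8 D:9>6 E:10>8)
P1 drop A (C beats it: P:11>1 Q:11>8 R:9>3)
P1 drop B (C beats it: P:11>9 Q:11>1 R:9>3)
P1 drop E (C beats it: P:11>9 Q:11>4 R:9>0)
P1→{C,D} P2→{P,Q,R}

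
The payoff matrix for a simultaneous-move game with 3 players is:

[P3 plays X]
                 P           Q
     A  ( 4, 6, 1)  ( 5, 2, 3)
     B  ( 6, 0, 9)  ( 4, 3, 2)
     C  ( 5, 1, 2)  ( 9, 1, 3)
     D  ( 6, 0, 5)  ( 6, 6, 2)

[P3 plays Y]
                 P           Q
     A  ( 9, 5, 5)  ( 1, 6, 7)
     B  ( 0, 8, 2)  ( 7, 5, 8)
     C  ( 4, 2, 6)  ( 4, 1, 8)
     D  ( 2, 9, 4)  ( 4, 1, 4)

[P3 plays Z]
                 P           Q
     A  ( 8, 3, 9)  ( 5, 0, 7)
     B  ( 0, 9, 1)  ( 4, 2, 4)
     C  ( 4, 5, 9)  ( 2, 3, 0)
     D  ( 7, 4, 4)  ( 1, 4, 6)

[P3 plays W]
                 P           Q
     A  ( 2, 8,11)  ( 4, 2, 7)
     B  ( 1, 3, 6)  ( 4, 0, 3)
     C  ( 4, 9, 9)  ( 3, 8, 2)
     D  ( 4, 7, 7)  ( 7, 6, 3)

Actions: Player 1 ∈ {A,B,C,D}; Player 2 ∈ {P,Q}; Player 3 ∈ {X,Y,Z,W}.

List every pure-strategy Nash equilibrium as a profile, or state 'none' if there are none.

PSNE = {(C,P,W), (D,P,W)}

(A,P,X): not NE [P1→D gives 6>4; P3→W gives 11>1]
(A,P,Y): not NE [P2→Q gives 6>5; P3→W gives 11>5]
(A,P,Z): not NE [P3→W gives 11>9]
(A,P,W): not NE [P1→D gives 4>2]
(A,Q,X): not NE [P1→C gives 9>5; P2→P gives 6>2; P3→W gives 7>3]
(A,Q,Y): not NE [P1→B gives 7>1]
(A,Q,Z): not NE [P2→P gives 3>0]
(A,Q,W): not NE [P1→D gives 7>4; P2→P gives 8>2]
(B,P,X): not NE [P2→Q gives 3>0]
(B,P,Y): not NE [P1→A gives 9>0; P3→X gives 9>2]
(B,P,Z): not NE [P1→A gives 8>0; P3→X gives 9>1]
(B,P,W): not NE [P1→D gives 4>1; P3→X gives 9>6]
(B,Q,X): not NE [P1→C gives 9>4; P3→Y gives 8>2]
(B,Q,Y): not NE [P2→P gives 8>5]
(B,Q,Z): not NE [P1→A gives 5>4; P2→P gives 9>2; P3→Y gives 8>4]
(B,Q,W): not NE [P1→D gives 7>4; P2→P gives 3>0; P3→Y gives 8>3]
(C,P,X): not NE [P1→D gives 6>5; P3→W gives 9>2]
(C,P,Y): not NE [P1→A gives 9>4; P3→W gives 9>6]
(C,P,Z): not NE [P1→A gives 8>4]
(C,P,W): NE
(C,Q,X): not NE [P3→Y gives 8>3]
(C,Q,Y): not NE [P1→B gives 7>4; P2→P gives 2>1]
(C,Q,Z): not NE [P1→A gives 5>2; P2→P gives 5>3; P3→Y gives 8>0]
(C,Q,W): not NE [P1→D gives 7>3; P2→P gives 9>8; P3→Y gives 8>2]
(D,P,X): not NE [P2→Q gives 6>0; P3→W gives 7>5]
(D,P,Y): not NE [P1→A gives 9>2; P3→W gives 7>4]
(D,P,Z): not NE [P1→A gives 8>7; P3→W gives 7>4]
(D,P,W): NE
(D,Q,X): not NE [P1→C gives 9>6; P3→Z gives 6>2]
(D,Q,Y): not NE [P1→B gives 7>4; P2→P gives 9>1; P3→Z gives 6>4]
(D,Q,Z): not NE [P1→A gives 5>1]
(D,Q,W): not NE [P2→P gives 7>6; P3→Z gives 6>3]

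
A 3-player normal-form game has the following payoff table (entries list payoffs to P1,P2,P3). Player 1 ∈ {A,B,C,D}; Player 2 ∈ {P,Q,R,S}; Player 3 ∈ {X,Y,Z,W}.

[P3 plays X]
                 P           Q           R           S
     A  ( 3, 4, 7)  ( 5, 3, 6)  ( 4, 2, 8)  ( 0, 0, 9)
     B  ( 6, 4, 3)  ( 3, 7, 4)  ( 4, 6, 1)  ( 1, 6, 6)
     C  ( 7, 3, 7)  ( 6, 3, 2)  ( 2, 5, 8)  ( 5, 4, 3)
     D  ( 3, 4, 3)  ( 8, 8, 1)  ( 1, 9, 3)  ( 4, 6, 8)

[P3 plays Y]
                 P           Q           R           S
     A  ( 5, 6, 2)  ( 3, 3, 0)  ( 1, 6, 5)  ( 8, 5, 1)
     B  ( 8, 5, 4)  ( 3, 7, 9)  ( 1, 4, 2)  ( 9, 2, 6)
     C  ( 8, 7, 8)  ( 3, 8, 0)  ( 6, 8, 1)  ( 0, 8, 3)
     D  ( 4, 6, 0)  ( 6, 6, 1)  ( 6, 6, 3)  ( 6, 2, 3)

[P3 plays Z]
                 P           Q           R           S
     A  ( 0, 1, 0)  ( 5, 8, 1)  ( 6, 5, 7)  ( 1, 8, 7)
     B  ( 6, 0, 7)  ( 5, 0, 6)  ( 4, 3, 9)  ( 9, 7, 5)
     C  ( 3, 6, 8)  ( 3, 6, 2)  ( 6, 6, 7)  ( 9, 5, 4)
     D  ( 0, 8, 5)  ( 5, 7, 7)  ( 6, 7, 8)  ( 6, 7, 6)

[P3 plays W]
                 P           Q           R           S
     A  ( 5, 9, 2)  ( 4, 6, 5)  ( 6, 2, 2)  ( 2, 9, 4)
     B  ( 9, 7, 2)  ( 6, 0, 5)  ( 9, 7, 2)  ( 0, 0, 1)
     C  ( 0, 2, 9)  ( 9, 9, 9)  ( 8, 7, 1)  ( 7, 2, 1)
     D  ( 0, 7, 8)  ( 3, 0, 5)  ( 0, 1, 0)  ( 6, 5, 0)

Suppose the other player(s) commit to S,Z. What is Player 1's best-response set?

P1 best: {B,C}

u_1(A vs S,Z) = 1
u_1(B vs S,Z) = 9
u_1(C vs S,Z) = 9
u_1(D vs S,Z) = 6
max payoff 9 at {B,C}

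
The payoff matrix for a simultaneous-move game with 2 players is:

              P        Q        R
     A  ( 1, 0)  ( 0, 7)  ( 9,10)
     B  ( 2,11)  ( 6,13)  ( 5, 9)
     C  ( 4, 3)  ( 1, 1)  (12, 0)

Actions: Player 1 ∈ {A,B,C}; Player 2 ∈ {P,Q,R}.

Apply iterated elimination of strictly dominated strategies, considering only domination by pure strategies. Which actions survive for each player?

P1 drop A (C beats it: P:4>1 Q:1>0 R:12>9)
P2 drop R (P beats it: B:11>9 C:3>0)
P1→{B,C} P2→{P,Q}

Remaining: P1:{B,C} P2:{P,Q}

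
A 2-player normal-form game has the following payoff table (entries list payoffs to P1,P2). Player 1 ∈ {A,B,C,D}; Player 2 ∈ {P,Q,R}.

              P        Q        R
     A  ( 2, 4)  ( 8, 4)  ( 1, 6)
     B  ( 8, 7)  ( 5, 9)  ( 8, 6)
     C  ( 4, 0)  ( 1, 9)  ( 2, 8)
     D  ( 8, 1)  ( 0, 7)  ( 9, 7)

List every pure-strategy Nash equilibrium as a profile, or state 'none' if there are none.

(A,P): not NE [P1→D gives 8>2; P2→R gives 6>4]
(A,Q): not NE [P2→R gives 6>4]
(A,R): not NE [P1→D gives 9>1]
(B,P): not NE [P2→Q gives 9>7]
(B,Q): not NE [P1→A gives 8>5]
(B,R): not NE [P1→D gives 9>8; P2→Q gives 9>6]
(C,P): not NE [P1→D gives 8>4; P2→Q gives 9>0]
(C,Q): not NE [P1→A gives 8>1]
(C,R): not NE [P1→D gives 9>2; P2→Q gives 9>8]
(D,P): not NE [P2→R gives 7>1]
(D,Q): not NE [P1→A gives 8>0]
(D,R): NE

Nash profiles: (D,R)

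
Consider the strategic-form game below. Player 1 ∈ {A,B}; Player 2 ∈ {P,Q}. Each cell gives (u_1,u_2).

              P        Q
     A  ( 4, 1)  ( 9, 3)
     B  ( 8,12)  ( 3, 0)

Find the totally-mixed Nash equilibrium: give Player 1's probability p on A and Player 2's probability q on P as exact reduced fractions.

P1 mixes 6/7 on A; P2 mixes 3/5 on P

P1 indiff ⇒ q·4+(1-q)·9 = q·8+(1-q)·3 ⇒ q(-4) = (1-q)(-6) ⇒ q = 3/5
P2 indiff ⇒ p·1+(1-p)·12 = p·3+(1-p)·0 ⇒ p(-2) = (1-p)(-12) ⇒ p = 6/7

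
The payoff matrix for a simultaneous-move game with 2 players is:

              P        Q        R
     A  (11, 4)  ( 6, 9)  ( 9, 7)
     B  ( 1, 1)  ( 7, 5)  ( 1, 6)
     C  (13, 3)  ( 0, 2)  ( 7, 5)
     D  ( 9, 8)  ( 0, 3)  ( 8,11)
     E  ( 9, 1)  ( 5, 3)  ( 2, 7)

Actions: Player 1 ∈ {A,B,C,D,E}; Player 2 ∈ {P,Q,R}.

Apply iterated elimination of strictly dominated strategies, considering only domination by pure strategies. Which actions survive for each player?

IESDS → P1:{A,B} P2:{Q,R}

P1 drop D (A beats it: P:11>9 Q:6>0 R:9>8)
P1 drop E (A beats it: P:11>9 Q:6>5 R:9>2)
P2 drop P (R beats it: A:7>4 B:6>1 C:5>3)
P1 drop C (A beats it: Q:6>0 R:9>7)
P1→{A,B} P2→{Q,R}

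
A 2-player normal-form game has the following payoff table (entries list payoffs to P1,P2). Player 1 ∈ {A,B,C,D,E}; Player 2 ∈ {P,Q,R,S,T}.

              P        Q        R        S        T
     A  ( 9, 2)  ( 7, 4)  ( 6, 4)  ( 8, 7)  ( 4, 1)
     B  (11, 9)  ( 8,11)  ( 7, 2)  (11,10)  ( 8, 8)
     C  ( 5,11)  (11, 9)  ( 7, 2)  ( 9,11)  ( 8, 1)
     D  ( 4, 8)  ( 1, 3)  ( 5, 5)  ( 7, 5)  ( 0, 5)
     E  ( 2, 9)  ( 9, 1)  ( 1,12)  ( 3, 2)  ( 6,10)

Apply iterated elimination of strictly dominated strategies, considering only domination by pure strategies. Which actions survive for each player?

Remaining: P1:{B,C} P2:{P,Q,S}

P1 drop A (B beats it: P:11>9 Q:8>7 R:7>6 S:11>8 T:8>4)
P1 drop D (B beats it: P:11>4 Q:8>1 R:7>5 S:11>7 T:8>0)
P1 drop E (C beats it: P:5>2 Q:11>9 R:7>1 S:9>3 T:8>6)
P2 drop R (P beats it: B:9>2 C:11>2)
P2 drop T (P beats it: B:9>8 C:11>1)
P1→{B,C} P2→{P,Q,S}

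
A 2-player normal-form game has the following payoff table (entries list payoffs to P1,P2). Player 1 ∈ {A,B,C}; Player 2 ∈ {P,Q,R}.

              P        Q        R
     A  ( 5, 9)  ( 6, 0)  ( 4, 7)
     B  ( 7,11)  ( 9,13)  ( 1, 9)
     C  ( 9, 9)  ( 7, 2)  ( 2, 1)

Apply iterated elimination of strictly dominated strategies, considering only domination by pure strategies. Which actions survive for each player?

Remaining: P1:{B,C} P2:{P,Q}

P2 drop R (P beats it: A:9>7 B:11>9 C:9>1)
P1 drop A (B beats it: P:7>5 Q:9>6)
P1→{B,C} P2→{P,Q}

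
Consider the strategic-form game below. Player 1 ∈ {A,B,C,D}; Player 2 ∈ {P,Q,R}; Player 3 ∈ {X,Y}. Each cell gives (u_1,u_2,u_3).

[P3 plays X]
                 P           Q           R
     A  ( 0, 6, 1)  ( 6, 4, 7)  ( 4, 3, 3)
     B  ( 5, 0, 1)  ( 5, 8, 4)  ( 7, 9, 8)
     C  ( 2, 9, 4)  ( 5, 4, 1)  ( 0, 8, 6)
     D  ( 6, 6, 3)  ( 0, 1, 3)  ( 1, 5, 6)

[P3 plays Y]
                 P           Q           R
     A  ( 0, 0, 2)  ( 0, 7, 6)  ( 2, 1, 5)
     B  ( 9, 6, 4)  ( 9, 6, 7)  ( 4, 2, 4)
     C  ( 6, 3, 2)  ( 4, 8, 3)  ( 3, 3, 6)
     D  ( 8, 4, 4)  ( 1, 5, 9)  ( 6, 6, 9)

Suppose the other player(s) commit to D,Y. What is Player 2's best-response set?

u_2(P vs D,Y) = 4
u_2(Q vs D,Y) = 5
u_2(R vs D,Y) = 6
max payoff 6 at {R}

argmax u_2 = {R}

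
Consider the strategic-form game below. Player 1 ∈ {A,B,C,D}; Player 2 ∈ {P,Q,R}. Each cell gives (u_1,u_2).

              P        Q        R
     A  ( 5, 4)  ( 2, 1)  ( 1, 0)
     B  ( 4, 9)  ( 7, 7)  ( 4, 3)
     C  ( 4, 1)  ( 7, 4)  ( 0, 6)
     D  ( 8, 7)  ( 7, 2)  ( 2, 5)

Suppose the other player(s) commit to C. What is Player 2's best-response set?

u_2(P vs C) = 1
u_2(Q vs C) = 4
u_2(R vs C) = 6
max payoff 6 at {R}

BR_2 = {R}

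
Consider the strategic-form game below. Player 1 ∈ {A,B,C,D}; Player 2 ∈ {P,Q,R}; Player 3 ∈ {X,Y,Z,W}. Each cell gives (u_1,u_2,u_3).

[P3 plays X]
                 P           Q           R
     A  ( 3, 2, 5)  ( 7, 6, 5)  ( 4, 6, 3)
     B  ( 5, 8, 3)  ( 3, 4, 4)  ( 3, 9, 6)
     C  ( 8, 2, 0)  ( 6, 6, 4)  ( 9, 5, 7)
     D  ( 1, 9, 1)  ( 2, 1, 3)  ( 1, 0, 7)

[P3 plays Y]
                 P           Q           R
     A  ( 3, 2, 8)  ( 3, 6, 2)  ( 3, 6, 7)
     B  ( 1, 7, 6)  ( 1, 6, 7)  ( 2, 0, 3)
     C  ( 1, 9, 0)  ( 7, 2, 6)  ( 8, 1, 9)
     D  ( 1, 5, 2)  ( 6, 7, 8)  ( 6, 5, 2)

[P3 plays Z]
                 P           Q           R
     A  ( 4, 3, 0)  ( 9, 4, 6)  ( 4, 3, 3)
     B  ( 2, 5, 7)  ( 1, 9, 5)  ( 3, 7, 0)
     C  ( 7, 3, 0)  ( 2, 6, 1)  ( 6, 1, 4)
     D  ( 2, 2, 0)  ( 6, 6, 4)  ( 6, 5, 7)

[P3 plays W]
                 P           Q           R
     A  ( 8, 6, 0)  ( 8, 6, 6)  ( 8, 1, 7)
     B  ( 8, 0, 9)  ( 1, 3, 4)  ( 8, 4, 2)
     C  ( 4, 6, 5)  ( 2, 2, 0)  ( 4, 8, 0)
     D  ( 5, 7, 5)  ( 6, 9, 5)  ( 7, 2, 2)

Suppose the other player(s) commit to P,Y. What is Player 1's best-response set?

u_1(A vs P,Y) = 3
u_1(B vs P,Y) = 1
u_1(C vs P,Y) = 1
u_1(D vs P,Y) = 1
max payoff 3 at {A}

argmax u_1 = {A}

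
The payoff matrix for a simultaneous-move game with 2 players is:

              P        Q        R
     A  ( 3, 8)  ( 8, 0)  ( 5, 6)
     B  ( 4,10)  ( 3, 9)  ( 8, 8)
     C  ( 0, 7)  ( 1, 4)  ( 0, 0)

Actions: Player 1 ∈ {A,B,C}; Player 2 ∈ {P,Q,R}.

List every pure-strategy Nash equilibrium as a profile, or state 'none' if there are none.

Nash profiles: (B,P)

(A,P): not NE [P1→B gives 4>3]
(A,Q): not NE [P2→P gives 8>0]
(A,R): not NE [P1→B gives 8>5; P2→P gives 8>6]
(B,P): NE
(B,Q): not NE [P1→A gives 8>3; P2→P gives 10>9]
(B,R): not NE [P2→P gives 10>8]
(C,P): not NE [P1→B gives 4>0]
(C,Q): not NE [P1→A gives 8>1; P2→P gives 7>4]
(C,R): not NE [P1→B gives 8>0; P2→P gives 7>0]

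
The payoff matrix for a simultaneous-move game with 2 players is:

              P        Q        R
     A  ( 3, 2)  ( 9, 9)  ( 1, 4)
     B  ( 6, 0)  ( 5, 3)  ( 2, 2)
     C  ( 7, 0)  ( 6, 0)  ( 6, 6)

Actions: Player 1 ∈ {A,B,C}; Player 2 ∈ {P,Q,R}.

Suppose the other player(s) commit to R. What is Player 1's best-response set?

u_1(A vs R) = 1
u_1(B vs R) = 2
u_1(C vs R) = 6
max payoff 6 at {C}

BR_1 = {C}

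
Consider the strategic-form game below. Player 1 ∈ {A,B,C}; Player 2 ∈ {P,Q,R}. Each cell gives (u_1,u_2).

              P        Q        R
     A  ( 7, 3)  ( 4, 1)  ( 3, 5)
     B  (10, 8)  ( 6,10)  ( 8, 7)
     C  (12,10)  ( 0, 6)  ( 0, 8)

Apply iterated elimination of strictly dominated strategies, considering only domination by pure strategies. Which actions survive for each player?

IESDS → P1:{B,C} P2:{P,Q}

P1 drop A (B beats it: P:10>7 Q:6>4 R:8>3)
P2 drop R (P beats it: B:8>7 C:10>8)
P1→{B,C} P2→{P,Q}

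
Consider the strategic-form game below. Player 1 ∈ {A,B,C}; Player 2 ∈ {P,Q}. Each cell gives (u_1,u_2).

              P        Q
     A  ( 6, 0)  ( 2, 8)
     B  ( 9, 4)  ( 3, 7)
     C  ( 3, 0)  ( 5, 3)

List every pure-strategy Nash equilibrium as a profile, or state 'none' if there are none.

(A,P): not NE [P1→B gives 9>6; P2→Q gives 8>0]
(A,Q): not NE [P1→C gives 5>2]
(B,P): not NE [P2→Q gives 7>4]
(B,Q): not NE [P1→C gives 5>3]
(C,P): not NE [P1→B gives 9>3; P2→Q gives 3>0]
(C,Q): NE

Nash profiles: (C,Q)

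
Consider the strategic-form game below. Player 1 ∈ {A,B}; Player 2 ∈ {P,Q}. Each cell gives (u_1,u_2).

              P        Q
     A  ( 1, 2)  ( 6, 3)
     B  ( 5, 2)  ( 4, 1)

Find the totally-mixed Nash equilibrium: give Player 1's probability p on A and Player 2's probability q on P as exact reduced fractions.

P1 indiff ⇒ q·1+(1-q)·6 = q·5+(1-q)·4 ⇒ q(-4) = (1-q)(-2) ⇒ q = 1/3
P2 indiff ⇒ p·2+(1-p)·2 = p·3+(1-p)·1 ⇒ p(-1) = (1-p)(-1) ⇒ p = 1/2

(p,q) = (1/2, 1/3)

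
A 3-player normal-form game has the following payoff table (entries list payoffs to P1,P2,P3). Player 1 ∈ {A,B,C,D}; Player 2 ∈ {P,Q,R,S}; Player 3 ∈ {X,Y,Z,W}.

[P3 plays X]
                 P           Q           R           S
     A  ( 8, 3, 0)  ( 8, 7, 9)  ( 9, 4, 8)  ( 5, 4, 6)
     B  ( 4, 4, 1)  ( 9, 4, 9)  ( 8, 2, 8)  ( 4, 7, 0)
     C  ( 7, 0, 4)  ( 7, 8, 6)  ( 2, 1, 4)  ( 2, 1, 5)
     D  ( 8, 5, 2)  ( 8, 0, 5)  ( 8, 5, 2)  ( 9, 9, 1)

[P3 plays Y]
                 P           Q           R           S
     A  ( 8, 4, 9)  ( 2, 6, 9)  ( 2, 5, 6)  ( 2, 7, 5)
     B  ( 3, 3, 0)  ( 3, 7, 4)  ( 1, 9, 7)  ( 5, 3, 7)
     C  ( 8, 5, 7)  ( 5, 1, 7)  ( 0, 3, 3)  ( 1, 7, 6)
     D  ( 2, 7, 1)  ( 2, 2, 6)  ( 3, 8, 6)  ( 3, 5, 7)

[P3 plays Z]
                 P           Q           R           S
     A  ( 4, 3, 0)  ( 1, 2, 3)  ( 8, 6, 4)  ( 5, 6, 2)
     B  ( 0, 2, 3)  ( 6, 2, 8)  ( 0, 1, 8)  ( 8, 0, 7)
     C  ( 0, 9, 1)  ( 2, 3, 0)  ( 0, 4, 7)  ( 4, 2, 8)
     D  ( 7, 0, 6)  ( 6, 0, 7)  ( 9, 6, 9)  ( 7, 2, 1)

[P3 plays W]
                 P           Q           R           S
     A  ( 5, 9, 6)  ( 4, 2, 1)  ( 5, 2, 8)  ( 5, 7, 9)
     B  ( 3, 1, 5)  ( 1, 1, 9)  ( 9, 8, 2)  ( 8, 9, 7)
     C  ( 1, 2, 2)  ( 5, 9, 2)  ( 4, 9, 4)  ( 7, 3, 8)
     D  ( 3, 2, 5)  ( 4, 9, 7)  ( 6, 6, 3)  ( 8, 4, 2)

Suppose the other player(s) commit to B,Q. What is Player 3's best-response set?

u_3(X vs B,Q) = 9
u_3(Y vs B,Q) = 4
u_3(Z vs B,Q) = 8
u_3(W vs B,Q) = 9
max payoff 9 at {X,W}

BR_3 = {X,W}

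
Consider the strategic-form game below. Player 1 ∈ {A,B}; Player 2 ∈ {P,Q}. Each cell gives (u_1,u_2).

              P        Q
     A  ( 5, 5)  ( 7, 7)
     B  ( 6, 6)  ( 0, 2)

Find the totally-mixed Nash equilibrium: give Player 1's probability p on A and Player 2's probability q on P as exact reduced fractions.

P1 indiff ⇒ q·5+(1-q)·7 = q·6+(1-q)·0 ⇒ q(-1) = (1-q)(-7) ⇒ q = 7/8
P2 indiff ⇒ p·5+(1-p)·6 = p·7+(1-p)·2 ⇒ p(-2) = (1-p)(-4) ⇒ p = 2/3

P1 mixes 2/3 on A; P2 mixes 7/8 on P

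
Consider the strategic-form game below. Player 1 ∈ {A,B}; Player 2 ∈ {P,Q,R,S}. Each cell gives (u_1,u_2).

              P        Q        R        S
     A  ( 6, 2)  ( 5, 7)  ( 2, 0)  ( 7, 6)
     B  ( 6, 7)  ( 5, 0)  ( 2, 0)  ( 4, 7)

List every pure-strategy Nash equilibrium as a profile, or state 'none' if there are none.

NE set: (A,Q), (B,P)

(A,P): not NE [P2→Q gives 7>2]
(A,Q): NE
(A,R): not NE [P2→Q gives 7>0]
(A,S): not NE [P2→Q gives 7>6]
(B,P): NE
(B,Q): not NE [P2→S gives 7>0]
(B,R): not NE [P2→S gives 7>0]
(B,S): not NE [P1→A gives 7>4]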